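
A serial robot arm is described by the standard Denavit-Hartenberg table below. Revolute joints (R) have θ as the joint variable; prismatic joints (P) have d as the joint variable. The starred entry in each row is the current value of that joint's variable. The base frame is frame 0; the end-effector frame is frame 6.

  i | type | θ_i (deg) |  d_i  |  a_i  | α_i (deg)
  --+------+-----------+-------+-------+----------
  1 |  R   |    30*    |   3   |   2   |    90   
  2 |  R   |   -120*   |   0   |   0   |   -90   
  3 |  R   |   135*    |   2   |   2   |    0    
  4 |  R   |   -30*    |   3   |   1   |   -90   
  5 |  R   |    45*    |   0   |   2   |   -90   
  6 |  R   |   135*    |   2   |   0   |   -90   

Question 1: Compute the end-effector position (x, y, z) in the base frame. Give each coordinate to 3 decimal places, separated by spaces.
after link 1: o_1 = (1.7321, 1.0000, 3.0000)
after link 2: o_2 = (1.7321, 1.0000, 3.0000)
after link 3: o_3 = (3.1373, 3.4443, 3.2247)
after link 4: o_4 = (5.0164, 5.6446, 1.9489)
after link 5: o_5 = (3.4312, 6.3067, 2.9730)
after link 6: o_6 = (2.8951, 4.4198, 3.3631)

2.895 4.420 3.363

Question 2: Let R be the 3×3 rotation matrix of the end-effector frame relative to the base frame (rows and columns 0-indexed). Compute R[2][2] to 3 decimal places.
0.229

End-effector z-axis (col 2 of R) = (0.9477,-0.2218,0.2294)
R[2][2] = 0.2294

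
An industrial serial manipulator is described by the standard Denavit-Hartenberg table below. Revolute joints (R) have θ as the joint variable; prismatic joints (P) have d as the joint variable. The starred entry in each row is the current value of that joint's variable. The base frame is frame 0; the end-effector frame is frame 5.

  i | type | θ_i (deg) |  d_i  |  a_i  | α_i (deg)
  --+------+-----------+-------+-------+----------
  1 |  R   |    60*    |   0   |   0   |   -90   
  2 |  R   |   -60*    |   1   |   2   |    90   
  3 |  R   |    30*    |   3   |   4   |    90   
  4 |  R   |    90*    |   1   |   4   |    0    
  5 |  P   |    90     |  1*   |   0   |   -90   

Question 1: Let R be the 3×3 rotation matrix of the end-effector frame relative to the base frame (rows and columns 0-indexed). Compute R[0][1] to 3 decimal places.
End-effector y-axis (col 1 of R) = (-0.8750,0.2165,-0.4330)
R[0][1] = -0.8750

-0.875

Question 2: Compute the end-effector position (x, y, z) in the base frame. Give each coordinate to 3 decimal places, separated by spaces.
after link 1: o_1 = (0.0000, 0.0000, 0.0000)
after link 2: o_2 = (-0.3660, 1.3660, 1.7321)
after link 3: o_3 = (-2.5311, 1.6160, 6.2321)
after link 4: o_4 = (-3.3881, -1.6005, 8.6651)
after link 5: o_5 = (-2.5131, -1.8170, 9.0981)

-2.513 -1.817 9.098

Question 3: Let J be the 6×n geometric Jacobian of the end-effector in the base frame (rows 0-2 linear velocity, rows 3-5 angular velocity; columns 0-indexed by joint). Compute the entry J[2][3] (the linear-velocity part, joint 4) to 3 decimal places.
-3.000

axis z_3 = (0.8750,-0.2165,0.4330); lever o_n−o_3 = (0.0179,-3.4330,2.8660)
cross product → J_v[:, 3] = (0.8660,-2.5000,-3.0000)
J_ω[:, 3] = z_3
entry J[2][3] = -3.0000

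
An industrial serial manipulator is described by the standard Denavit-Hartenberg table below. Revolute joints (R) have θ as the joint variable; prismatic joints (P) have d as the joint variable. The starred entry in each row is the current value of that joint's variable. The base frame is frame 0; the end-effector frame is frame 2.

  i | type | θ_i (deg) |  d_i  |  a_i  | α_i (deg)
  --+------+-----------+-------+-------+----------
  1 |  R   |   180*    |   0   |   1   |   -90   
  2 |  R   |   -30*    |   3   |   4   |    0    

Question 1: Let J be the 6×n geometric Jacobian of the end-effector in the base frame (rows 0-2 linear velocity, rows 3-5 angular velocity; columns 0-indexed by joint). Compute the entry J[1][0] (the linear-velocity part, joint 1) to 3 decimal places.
-4.464

axis z_0 = ẑ; lever o_n−o_0 = (-4.4641,-3.0000,2.0000)
cross product → J_v[:, 0] = (3.0000,-4.4641,0.0000)
J_ω[:, 0] = z_0
entry J[1][0] = -4.4641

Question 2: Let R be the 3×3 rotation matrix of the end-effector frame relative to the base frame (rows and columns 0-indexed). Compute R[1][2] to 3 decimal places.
-1.000

End-effector z-axis (col 2 of R) = (-0.0000,-1.0000,0.0000)
R[1][2] = -1.0000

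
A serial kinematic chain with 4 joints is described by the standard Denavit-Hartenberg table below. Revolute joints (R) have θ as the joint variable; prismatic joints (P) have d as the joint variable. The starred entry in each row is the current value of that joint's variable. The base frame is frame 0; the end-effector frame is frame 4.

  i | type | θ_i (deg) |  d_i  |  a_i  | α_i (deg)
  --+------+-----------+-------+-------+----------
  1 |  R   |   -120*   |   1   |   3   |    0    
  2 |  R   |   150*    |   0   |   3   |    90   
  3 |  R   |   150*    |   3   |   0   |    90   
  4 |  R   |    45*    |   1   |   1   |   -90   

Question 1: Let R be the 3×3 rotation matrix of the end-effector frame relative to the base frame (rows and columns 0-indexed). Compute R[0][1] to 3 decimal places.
End-effector y-axis (col 1 of R) = (-0.4330,-0.2500,-0.8660)
R[0][1] = -0.4330

-0.433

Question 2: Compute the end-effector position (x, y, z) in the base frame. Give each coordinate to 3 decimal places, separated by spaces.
after link 1: o_1 = (-1.5000, -2.5981, 1.0000)
after link 2: o_2 = (1.0981, -1.0981, 1.0000)
after link 3: o_3 = (2.5981, -3.6962, 1.0000)
after link 4: o_4 = (2.8543, -4.3647, 2.2196)

2.854 -4.365 2.220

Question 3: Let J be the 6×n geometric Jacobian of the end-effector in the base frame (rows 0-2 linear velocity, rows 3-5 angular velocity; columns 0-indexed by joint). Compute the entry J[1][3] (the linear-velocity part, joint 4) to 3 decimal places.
-0.306

axis z_3 = (0.4330,0.2500,0.8660); lever o_n−o_3 = (0.2562,-0.6686,1.2196)
cross product → J_v[:, 3] = (0.8839,-0.3062,-0.3536)
J_ω[:, 3] = z_3
entry J[1][3] = -0.3062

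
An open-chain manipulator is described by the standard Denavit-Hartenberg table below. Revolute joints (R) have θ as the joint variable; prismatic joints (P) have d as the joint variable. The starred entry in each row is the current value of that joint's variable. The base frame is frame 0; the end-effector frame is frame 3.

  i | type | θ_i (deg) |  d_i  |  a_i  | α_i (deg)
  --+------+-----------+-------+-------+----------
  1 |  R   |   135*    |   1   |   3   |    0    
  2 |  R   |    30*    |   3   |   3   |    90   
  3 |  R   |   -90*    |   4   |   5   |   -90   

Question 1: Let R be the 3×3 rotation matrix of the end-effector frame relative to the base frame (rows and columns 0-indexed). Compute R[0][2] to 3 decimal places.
-0.966

End-effector z-axis (col 2 of R) = (-0.9659,0.2588,0.0000)
R[0][2] = -0.9659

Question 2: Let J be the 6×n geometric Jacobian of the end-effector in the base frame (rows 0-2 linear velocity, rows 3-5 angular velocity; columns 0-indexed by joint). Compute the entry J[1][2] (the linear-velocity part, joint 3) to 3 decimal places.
1.294

axis z_2 = (0.2588,0.9659,0.0000); lever o_n−o_2 = (1.0353,3.8637,-5.0000)
cross product → J_v[:, 2] = (-4.8296,1.2941,0.0000)
J_ω[:, 2] = z_2
entry J[1][2] = 1.2941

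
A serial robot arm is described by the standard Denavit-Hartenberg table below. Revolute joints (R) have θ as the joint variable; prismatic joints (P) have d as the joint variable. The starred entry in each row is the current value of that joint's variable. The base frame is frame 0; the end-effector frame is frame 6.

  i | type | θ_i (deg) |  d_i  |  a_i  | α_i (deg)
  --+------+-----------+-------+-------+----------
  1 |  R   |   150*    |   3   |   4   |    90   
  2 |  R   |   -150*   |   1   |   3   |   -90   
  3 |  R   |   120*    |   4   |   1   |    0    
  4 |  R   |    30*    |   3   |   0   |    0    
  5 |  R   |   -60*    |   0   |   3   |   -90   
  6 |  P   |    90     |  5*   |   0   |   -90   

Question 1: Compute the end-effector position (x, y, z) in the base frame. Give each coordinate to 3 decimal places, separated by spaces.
after link 1: o_1 = (-3.4641, 2.0000, 3.0000)
after link 2: o_2 = (-0.7141, 1.5670, 1.5000)
after link 3: o_3 = (-3.2542, 2.0335, -1.7141)
after link 4: o_4 = (-4.5532, 2.7835, -4.3122)
after link 5: o_5 = (-6.0532, 0.1854, -4.3122)
after link 6: o_6 = (-9.8032, 2.3505, -1.8122)

-9.803 2.350 -1.812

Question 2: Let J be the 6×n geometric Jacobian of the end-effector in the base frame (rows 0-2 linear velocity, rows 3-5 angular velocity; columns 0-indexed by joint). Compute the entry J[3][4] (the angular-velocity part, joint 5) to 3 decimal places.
-0.433

axis z_4 = (-0.4330,0.2500,-0.8660); lever o_n−o_4 = (-5.2500,-0.4330,2.5000)
cross product → J_v[:, 4] = (0.2500,5.6292,1.5000)
J_ω[:, 4] = z_4
entry J[3][4] = -0.4330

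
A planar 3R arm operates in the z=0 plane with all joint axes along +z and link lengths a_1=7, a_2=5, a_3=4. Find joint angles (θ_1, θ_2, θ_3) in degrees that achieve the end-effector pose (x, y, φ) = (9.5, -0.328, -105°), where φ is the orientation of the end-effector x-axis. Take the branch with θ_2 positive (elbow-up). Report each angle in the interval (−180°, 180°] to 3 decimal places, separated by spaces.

-0.001 45.005 -150.004

wrist centre = target − a_3·(cos φ, sin φ) = (10.5353, 3.5357)
cos θ_2 = (123.4932−7²−5²)/(2·7·5) = 0.7070; θ_2 = 45.0049° (elbow-up)
β = atan2(3.5357,10.5353) = 18.5521°; ψ = atan2(3.5358,10.5352) = 18.5528°
θ_1 = β − ψ = -0.0007°
θ_3 = φ − θ_1 − θ_2 = -150.0042° (wrapped to (-180°,180°])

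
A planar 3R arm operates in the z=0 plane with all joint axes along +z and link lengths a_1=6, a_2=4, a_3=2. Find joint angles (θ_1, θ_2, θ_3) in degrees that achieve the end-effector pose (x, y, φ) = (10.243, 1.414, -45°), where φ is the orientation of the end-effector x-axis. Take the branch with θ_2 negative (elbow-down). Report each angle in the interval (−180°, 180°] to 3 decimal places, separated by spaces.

wrist centre = target − a_3·(cos φ, sin φ) = (8.8288, 2.8282)
cos θ_2 = (85.9463−6²−4²)/(2·6·4) = 0.7072; θ_2 = -44.9913° (elbow-down)
β = atan2(2.8282,8.8288) = 17.7623°; ψ = atan2(-2.8280,8.8289) = -17.7609°
θ_1 = β − ψ = 35.5233°
θ_3 = φ − θ_1 − θ_2 = -35.5320° (wrapped to (-180°,180°])

35.523 -44.991 -35.532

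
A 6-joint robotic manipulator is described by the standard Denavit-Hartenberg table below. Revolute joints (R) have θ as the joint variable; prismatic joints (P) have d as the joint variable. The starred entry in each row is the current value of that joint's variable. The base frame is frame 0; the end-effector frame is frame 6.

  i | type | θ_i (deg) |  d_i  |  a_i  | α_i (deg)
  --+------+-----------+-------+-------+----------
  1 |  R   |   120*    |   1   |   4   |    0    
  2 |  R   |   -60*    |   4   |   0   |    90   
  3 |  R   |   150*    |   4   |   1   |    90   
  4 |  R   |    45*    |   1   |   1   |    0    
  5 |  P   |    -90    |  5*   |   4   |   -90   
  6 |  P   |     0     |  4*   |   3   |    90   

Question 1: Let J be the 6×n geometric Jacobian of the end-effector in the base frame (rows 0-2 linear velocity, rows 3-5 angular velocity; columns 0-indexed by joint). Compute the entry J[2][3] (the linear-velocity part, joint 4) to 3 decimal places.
0.707

axis z_3 = (0.2500,0.4330,0.8660); lever o_n−o_3 = (-3.3990,-3.0588,9.4388)
cross product → J_v[:, 3] = (6.7361,-5.3033,0.7071)
J_ω[:, 3] = z_3
entry J[2][3] = 0.7071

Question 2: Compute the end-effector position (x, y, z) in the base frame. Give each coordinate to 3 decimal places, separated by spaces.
-2.368 -2.345 14.939

after link 1: o_1 = (-2.0000, 3.4641, 1.0000)
after link 2: o_2 = (-2.0000, 3.4641, 5.0000)
after link 3: o_3 = (1.0311, 0.7141, 5.5000)
after link 4: o_4 = (1.5873, 0.2632, 6.7196)
after link 5: o_5 = (-0.8370, 1.7212, 12.4639)
after link 6: o_6 = (-2.3679, -2.3447, 14.9388)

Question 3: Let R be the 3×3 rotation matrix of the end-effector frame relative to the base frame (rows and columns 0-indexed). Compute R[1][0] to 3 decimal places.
End-effector x-axis (col 0 of R) = (-0.9186,-0.1768,0.3536)
R[1][0] = -0.1768

-0.177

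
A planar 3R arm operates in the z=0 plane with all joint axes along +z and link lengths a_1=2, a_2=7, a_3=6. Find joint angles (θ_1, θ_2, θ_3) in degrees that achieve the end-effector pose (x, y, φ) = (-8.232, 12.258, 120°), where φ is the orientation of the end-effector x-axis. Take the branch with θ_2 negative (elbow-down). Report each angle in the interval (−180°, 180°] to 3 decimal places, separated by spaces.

wrist centre = target − a_3·(cos φ, sin φ) = (-5.2320, 7.0618)
cos θ_2 = (77.2435−2²−7²)/(2·2·7) = 0.8658; θ_2 = -30.0213° (elbow-down)
β = atan2(7.0618,-5.2320) = 126.5341°; ψ = atan2(-3.5022,8.0609) = -23.4837°
θ_1 = β − ψ = 150.0178°
θ_3 = φ − θ_1 − θ_2 = 0.0034° (wrapped to (-180°,180°])

150.018 -30.021 0.003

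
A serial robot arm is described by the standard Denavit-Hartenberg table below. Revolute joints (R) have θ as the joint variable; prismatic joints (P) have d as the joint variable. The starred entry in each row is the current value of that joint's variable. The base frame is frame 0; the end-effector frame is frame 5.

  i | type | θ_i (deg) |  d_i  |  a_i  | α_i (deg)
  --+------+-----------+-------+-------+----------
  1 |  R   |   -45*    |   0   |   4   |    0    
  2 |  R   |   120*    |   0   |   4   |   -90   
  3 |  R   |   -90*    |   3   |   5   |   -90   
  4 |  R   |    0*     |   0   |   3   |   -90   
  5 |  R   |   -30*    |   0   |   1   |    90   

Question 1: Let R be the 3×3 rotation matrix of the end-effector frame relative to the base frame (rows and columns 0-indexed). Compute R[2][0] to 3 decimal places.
End-effector x-axis (col 0 of R) = (0.1294,0.4830,0.8660)
R[2][0] = 0.8660

0.866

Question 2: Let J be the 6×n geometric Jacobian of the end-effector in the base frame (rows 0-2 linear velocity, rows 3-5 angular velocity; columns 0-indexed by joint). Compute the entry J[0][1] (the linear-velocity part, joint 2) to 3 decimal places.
-5.123

axis z_1 = (0.0000,0.0000,1.0000); lever o_n−o_1 = (-1.7331,5.1231,8.8660)
cross product → J_v[:, 1] = (-5.1231,-1.7331,0.0000)
J_ω[:, 1] = z_1
entry J[0][1] = -5.1231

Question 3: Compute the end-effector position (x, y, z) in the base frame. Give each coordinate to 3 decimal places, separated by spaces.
after link 1: o_1 = (2.8284, -2.8284, 0.0000)
after link 2: o_2 = (3.8637, 1.0353, 0.0000)
after link 3: o_3 = (0.9659, 1.8117, 5.0000)
after link 4: o_4 = (0.9659, 1.8117, 8.0000)
after link 5: o_5 = (1.0953, 2.2947, 8.8660)

1.095 2.295 8.866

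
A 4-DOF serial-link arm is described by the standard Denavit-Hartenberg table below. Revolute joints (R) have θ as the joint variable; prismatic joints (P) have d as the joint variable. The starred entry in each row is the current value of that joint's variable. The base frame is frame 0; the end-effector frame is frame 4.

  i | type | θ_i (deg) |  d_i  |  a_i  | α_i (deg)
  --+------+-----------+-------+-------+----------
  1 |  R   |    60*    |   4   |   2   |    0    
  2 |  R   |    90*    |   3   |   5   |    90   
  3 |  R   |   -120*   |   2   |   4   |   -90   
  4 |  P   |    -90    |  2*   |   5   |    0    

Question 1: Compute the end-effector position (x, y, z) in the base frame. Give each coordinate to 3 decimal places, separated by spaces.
0.402 10.160 2.536

after link 1: o_1 = (1.0000, 1.7321, 4.0000)
after link 2: o_2 = (-3.3301, 4.2321, 7.0000)
after link 3: o_3 = (-0.5981, 4.9641, 3.5359)
after link 4: o_4 = (0.4019, 10.1603, 2.5359)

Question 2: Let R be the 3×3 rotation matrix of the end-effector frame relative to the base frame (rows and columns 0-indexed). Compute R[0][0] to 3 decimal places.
0.500

End-effector x-axis (col 0 of R) = (0.5000,0.8660,0.0000)
R[0][0] = 0.5000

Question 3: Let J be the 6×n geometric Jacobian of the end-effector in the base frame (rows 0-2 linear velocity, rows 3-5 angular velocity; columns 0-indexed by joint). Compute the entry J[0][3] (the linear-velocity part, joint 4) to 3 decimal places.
prismatic axis z_3 = (-0.7500,0.4330,-0.5000)
J_v[:, 3] = z_3; J_ω[:, 3] = (0,0,0)
entry J[0][3] = -0.7500

-0.750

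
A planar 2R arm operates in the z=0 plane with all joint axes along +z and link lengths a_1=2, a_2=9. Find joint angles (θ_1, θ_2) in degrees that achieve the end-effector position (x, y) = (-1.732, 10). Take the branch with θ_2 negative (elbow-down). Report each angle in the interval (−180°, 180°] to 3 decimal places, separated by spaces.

150.000 -60.000

cos θ_2 = (102.9998−2²−9²)/(2·2·9) = 0.5000; θ_2 = -60.0003° (elbow-down)
β = atan2(10.0000,-1.7320) = 99.8261°; ψ = atan2(-7.7943,6.5000) = -50.1739°
θ_1 = β − ψ = 150.0000°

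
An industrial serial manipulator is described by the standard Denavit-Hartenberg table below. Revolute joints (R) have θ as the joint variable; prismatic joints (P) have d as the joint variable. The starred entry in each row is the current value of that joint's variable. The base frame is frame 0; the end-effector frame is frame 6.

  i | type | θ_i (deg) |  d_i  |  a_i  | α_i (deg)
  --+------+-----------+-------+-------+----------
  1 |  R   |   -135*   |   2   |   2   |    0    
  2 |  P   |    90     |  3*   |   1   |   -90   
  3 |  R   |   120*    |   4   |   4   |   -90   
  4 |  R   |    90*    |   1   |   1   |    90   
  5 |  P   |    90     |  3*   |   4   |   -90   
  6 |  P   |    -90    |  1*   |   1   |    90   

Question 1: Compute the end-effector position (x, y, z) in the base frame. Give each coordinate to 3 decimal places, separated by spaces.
after link 1: o_1 = (-1.4142, -1.4142, 2.0000)
after link 2: o_2 = (-0.7071, -2.1213, 5.0000)
after link 3: o_3 = (0.7071, 2.1213, 1.5359)
after link 4: o_4 = (-0.6124, 2.0266, 2.0359)
after link 5: o_5 = (-4.1225, 5.5367, 1.4378)
after link 6: o_6 = (-3.7690, 6.5974, 0.5718)

-3.769 6.597 0.572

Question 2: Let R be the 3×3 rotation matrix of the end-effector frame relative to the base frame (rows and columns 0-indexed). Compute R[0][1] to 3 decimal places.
End-effector y-axis (col 1 of R) = (0.7071,0.7071,0.0000)
R[0][1] = 0.7071

0.707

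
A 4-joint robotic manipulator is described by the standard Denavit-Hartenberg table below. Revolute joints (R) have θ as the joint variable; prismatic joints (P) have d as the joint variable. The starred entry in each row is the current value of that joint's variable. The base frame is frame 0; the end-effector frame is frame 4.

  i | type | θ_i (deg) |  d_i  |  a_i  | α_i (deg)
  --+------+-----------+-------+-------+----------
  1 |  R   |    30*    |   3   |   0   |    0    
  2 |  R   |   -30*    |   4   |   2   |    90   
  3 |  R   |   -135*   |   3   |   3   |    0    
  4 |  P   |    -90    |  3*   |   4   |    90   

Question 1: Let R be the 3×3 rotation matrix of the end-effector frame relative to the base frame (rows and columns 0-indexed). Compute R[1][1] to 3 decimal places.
End-effector y-axis (col 1 of R) = (-0.0000,-1.0000,0.0000)
R[1][1] = -1.0000

-1.000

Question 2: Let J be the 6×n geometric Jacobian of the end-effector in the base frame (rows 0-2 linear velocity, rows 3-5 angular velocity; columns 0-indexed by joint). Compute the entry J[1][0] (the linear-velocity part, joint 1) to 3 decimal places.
axis z_0 = ẑ; lever o_n−o_0 = (-2.9497,-6.0000,7.7071)
cross product → J_v[:, 0] = (6.0000,-2.9497,0.0000)
J_ω[:, 0] = z_0
entry J[1][0] = -2.9497

-2.950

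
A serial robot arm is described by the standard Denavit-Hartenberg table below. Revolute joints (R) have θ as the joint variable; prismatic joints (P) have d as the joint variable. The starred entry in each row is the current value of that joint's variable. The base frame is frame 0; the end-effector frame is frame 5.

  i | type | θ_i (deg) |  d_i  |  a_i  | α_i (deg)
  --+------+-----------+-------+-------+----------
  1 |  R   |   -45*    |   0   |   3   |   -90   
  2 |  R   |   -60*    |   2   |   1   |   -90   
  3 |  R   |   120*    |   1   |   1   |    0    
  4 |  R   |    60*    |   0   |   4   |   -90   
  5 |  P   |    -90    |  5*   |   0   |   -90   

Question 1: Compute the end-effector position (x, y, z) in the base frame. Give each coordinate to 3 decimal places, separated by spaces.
5.834 2.841 -3.531

after link 1: o_1 = (2.1213, -2.1213, 0.0000)
after link 2: o_2 = (3.8891, -1.0607, 0.8660)
after link 3: o_3 = (3.7123, -2.1086, -0.0670)
after link 4: o_4 = (2.2981, -0.6944, -3.5311)
after link 5: o_5 = (5.8336, 2.8411, -3.5311)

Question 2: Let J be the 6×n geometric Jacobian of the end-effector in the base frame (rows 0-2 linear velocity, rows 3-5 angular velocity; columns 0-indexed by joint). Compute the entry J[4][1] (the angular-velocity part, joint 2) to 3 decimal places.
axis z_1 = (0.7071,0.7071,0.0000); lever o_n−o_1 = (3.7123,4.9624,-3.5311)
cross product → J_v[:, 1] = (-2.4969,2.4969,0.8840)
J_ω[:, 1] = z_1
entry J[4][1] = 0.7071

0.707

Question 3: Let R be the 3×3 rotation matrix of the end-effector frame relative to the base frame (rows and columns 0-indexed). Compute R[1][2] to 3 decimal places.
End-effector z-axis (col 2 of R) = (-0.3536,0.3536,-0.8660)
R[1][2] = 0.3536

0.354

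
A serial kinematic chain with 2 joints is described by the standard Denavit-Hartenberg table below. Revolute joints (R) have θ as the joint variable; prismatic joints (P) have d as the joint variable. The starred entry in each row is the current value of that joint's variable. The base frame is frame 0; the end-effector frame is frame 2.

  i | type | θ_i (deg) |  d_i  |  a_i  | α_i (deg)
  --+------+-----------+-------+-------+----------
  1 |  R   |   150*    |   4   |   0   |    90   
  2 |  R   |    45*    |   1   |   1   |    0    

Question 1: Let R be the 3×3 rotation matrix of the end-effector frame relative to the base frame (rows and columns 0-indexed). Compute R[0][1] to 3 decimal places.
End-effector y-axis (col 1 of R) = (0.6124,-0.3536,0.7071)
R[0][1] = 0.6124

0.612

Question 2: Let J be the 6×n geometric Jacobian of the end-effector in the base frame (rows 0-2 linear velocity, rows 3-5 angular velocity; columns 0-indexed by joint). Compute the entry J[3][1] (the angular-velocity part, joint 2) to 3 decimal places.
0.500

axis z_1 = (0.5000,0.8660,0.0000); lever o_n−o_1 = (-0.1124,1.2196,0.7071)
cross product → J_v[:, 1] = (0.6124,-0.3536,0.7071)
J_ω[:, 1] = z_1
entry J[3][1] = 0.5000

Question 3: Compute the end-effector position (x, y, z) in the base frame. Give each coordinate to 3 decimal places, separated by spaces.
-0.112 1.220 4.707

after link 1: o_1 = (0.0000, 0.0000, 4.0000)
after link 2: o_2 = (-0.1124, 1.2196, 4.7071)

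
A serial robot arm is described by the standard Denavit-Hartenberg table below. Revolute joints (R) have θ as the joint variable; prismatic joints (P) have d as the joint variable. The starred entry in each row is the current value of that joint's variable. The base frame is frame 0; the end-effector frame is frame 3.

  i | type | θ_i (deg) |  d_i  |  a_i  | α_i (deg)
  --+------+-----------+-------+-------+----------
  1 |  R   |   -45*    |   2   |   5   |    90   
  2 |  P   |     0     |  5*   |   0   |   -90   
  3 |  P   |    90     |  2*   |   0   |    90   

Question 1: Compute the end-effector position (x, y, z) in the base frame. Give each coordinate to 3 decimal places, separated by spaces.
after link 1: o_1 = (3.5355, -3.5355, 2.0000)
after link 2: o_2 = (0.0000, -7.0711, 2.0000)
after link 3: o_3 = (0.0000, -7.0711, 4.0000)

0.000 -7.071 4.000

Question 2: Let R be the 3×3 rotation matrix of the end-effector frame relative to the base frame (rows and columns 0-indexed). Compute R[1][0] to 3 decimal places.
0.707

End-effector x-axis (col 0 of R) = (0.7071,0.7071,0.0000)
R[1][0] = 0.7071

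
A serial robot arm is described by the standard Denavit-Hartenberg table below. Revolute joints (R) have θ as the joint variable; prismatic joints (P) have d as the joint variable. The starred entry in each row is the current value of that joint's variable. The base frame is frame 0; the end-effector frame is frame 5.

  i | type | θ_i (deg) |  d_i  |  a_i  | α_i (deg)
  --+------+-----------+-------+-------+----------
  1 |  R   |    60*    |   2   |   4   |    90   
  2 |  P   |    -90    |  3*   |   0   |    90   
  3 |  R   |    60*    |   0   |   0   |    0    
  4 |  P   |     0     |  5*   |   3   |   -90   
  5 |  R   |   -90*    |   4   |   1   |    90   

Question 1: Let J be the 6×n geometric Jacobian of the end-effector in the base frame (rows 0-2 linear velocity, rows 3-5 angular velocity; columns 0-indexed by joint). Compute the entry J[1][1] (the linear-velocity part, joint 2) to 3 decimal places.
-0.500

prismatic axis z_1 = (0.8660,-0.5000,0.0000)
J_v[:, 1] = z_1; J_ω[:, 1] = (0,0,0)
entry J[1][1] = -0.5000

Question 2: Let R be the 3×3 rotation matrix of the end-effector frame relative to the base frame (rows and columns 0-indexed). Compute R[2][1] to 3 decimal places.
End-effector y-axis (col 1 of R) = (0.4330,-0.2500,0.8660)
R[2][1] = 0.8660

0.866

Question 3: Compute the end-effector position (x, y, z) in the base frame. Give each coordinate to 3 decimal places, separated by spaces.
5.580 -5.531 3.964

after link 1: o_1 = (2.0000, 3.4641, 2.0000)
after link 2: o_2 = (4.5981, 1.9641, 2.0000)
after link 3: o_3 = (4.5981, 1.9641, 2.0000)
after link 4: o_4 = (4.3481, -3.6651, 0.5000)
after link 5: o_5 = (5.5801, -5.5311, 3.9641)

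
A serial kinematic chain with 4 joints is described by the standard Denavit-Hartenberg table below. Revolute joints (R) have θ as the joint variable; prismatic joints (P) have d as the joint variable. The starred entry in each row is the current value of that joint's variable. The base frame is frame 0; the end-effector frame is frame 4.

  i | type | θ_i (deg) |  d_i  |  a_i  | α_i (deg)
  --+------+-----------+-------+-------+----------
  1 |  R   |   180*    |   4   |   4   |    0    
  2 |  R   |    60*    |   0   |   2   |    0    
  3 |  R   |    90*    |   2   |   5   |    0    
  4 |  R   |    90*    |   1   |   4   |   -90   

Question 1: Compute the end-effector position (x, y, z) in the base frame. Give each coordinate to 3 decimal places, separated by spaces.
1.330 -0.768 7.000

after link 1: o_1 = (-4.0000, 0.0000, 4.0000)
after link 2: o_2 = (-5.0000, -1.7321, 4.0000)
after link 3: o_3 = (-0.6699, -4.2321, 6.0000)
after link 4: o_4 = (1.3301, -0.7679, 7.0000)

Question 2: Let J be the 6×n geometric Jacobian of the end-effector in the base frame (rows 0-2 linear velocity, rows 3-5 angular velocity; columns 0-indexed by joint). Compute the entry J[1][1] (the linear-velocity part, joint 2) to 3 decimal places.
5.330

axis z_1 = (0.0000,0.0000,1.0000); lever o_n−o_1 = (5.3301,-0.7679,3.0000)
cross product → J_v[:, 1] = (0.7679,5.3301,-0.0000)
J_ω[:, 1] = z_1
entry J[1][1] = 5.3301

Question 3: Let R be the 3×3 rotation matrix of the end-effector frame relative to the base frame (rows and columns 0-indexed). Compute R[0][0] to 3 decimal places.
End-effector x-axis (col 0 of R) = (0.5000,0.8660,0.0000)
R[0][0] = 0.5000

0.500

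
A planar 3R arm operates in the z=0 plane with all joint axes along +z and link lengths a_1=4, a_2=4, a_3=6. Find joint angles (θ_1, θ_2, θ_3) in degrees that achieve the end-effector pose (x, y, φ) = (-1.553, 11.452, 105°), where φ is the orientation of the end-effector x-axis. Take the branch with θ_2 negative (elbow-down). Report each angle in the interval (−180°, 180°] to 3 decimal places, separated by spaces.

wrist centre = target − a_3·(cos φ, sin φ) = (-0.0001, 5.6564)
cos θ_2 = (31.9954−4²−4²)/(2·4·4) = -0.0001; θ_2 = -90.0083° (elbow-down)
β = atan2(5.6564,-0.0001) = 90.0009°; ψ = atan2(-4.0000,3.9994) = -45.0041°
θ_1 = β − ψ = 135.0050°
θ_3 = φ − θ_1 − θ_2 = 60.0033° (wrapped to (-180°,180°])

135.005 -90.008 60.003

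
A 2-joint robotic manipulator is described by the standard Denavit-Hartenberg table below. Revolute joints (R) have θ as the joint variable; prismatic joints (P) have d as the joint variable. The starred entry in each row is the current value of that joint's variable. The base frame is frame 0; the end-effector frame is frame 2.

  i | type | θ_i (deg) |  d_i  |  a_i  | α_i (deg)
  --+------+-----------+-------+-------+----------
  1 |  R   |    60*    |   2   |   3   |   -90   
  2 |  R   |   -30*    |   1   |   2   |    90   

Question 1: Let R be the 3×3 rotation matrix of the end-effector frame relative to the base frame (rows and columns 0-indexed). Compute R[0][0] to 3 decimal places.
End-effector x-axis (col 0 of R) = (0.4330,0.7500,0.5000)
R[0][0] = 0.4330

0.433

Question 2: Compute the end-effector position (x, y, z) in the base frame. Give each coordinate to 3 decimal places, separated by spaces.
1.500 4.598 3.000

after link 1: o_1 = (1.5000, 2.5981, 2.0000)
after link 2: o_2 = (1.5000, 4.5981, 3.0000)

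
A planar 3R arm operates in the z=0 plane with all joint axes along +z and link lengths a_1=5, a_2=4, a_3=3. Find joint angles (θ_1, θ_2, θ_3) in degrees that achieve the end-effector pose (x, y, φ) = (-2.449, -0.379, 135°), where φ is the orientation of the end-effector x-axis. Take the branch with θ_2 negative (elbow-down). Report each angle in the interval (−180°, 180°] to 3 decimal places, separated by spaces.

wrist centre = target − a_3·(cos φ, sin φ) = (-0.3277, -2.5003)
cos θ_2 = (6.3590−5²−4²)/(2·5·4) = -0.8660; θ_2 = -150.0000° (elbow-down)
β = atan2(-2.5003,-0.3277) = -97.4664°; ψ = atan2(-2.0000,1.5359) = -52.4776°
θ_1 = β − ψ = -44.9888°
θ_3 = φ − θ_1 − θ_2 = -30.0112° (wrapped to (-180°,180°])

-44.989 -150.000 -30.011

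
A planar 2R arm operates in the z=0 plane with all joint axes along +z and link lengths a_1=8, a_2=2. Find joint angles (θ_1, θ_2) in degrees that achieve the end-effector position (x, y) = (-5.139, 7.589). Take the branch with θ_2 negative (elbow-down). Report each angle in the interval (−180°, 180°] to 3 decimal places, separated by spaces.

134.997 -59.995

cos θ_2 = (84.0022−8²−2²)/(2·8·2) = 0.5001; θ_2 = -59.9954° (elbow-down)
β = atan2(7.5890,-5.1390) = 124.1045°; ψ = atan2(-1.7320,9.0001) = -10.8927°
θ_1 = β − ψ = 134.9972°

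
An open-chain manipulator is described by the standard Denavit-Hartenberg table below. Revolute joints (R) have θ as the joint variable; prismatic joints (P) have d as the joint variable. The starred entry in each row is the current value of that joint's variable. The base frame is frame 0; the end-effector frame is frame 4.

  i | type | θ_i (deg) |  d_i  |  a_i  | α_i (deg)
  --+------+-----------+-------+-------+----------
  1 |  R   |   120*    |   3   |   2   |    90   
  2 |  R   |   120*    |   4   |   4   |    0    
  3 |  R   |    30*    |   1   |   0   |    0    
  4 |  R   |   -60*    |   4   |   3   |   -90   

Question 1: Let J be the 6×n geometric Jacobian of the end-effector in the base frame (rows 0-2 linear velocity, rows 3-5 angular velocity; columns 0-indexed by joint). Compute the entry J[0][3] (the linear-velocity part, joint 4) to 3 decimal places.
1.500

axis z_3 = (0.8660,0.5000,0.0000); lever o_n−o_3 = (3.4641,2.0000,3.0000)
cross product → J_v[:, 3] = (1.5000,-2.5981,0.0000)
J_ω[:, 3] = z_3
entry J[0][3] = 1.5000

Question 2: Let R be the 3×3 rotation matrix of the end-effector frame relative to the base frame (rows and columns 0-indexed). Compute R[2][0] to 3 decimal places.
End-effector x-axis (col 0 of R) = (-0.0000,0.0000,1.0000)
R[2][0] = 1.0000

1.000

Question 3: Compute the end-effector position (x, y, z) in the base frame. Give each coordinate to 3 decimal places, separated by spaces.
7.794 4.500 9.464

after link 1: o_1 = (-1.0000, 1.7321, 3.0000)
after link 2: o_2 = (3.4641, 2.0000, 6.4641)
after link 3: o_3 = (4.3301, 2.5000, 6.4641)
after link 4: o_4 = (7.7942, 4.5000, 9.4641)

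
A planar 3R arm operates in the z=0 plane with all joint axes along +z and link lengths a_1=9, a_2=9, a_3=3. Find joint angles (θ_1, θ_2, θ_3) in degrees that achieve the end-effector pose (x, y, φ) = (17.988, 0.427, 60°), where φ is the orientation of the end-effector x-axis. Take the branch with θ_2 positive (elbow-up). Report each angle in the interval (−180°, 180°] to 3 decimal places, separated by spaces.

-29.997 44.992 45.005

wrist centre = target − a_3·(cos φ, sin φ) = (16.4880, -2.1711)
cos θ_2 = (276.5677−9²−9²)/(2·9·9) = 0.7072; θ_2 = 44.9918° (elbow-up)
β = atan2(-2.1711,16.4880) = -7.5013°; ψ = atan2(6.3630,15.3649) = 22.4959°
θ_1 = β − ψ = -29.9972°
θ_3 = φ − θ_1 − θ_2 = 45.0054° (wrapped to (-180°,180°])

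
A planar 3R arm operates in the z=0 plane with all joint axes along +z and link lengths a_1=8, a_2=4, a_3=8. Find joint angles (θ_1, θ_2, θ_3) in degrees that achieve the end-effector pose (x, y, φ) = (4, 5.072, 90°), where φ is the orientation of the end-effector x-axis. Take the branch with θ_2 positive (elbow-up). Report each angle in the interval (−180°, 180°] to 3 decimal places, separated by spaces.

-59.997 150.002 -0.005

wrist centre = target − a_3·(cos φ, sin φ) = (4.0000, -2.9280)
cos θ_2 = (24.5732−8²−4²)/(2·8·4) = -0.8660; θ_2 = 150.0021° (elbow-up)
β = atan2(-2.9280,4.0000) = -36.2041°; ψ = atan2(1.9999,4.5358) = 23.7930°
θ_1 = β − ψ = -59.9971°
θ_3 = φ − θ_1 − θ_2 = -0.0050° (wrapped to (-180°,180°])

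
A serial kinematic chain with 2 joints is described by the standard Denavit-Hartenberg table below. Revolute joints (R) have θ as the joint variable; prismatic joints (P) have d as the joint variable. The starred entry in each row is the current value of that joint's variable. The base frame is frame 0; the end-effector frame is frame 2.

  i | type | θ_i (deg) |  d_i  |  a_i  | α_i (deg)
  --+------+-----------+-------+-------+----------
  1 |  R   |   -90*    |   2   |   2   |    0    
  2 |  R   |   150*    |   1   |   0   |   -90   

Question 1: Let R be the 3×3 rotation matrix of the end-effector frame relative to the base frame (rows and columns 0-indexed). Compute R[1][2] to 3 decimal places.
0.500

End-effector z-axis (col 2 of R) = (-0.8660,0.5000,0.0000)
R[1][2] = 0.5000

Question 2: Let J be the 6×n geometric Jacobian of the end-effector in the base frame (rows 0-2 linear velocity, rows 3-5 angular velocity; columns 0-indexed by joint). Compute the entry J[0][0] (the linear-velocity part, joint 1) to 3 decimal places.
2.000

axis z_0 = ẑ; lever o_n−o_0 = (0.0000,-2.0000,3.0000)
cross product → J_v[:, 0] = (2.0000,0.0000,-0.0000)
J_ω[:, 0] = z_0
entry J[0][0] = 2.0000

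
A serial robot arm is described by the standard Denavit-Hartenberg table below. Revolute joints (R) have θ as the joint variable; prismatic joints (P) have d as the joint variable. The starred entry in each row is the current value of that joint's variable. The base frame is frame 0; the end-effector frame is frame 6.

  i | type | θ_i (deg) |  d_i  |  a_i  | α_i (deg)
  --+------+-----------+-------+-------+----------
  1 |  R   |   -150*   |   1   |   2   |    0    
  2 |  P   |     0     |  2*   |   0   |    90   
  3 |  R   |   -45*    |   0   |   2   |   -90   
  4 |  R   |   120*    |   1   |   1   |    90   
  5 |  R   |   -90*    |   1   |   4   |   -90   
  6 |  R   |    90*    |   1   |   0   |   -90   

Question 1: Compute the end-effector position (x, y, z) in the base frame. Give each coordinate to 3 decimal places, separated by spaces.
0.078 -2.532 -0.441

after link 1: o_1 = (-1.7321, -1.0000, 1.0000)
after link 2: o_2 = (-1.7321, -1.0000, 3.0000)
after link 3: o_3 = (-2.9568, -1.7071, 1.5858)
after link 4: o_4 = (-2.8300, -2.6339, 2.6464)
after link 5: o_5 = (-0.6608, -1.9589, -0.7944)
after link 6: o_6 = (0.0784, -2.5321, -0.4408)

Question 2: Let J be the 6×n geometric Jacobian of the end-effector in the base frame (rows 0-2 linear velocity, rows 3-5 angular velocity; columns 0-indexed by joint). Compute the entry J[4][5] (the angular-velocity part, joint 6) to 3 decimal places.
axis z_5 = (0.7392,-0.5732,0.3536); lever o_n−o_5 = (0.7392,-0.5732,0.3536)
cross product → J_v[:, 5] = (0.0000,0.0000,0.0000)
J_ω[:, 5] = z_5
entry J[4][5] = -0.5732

-0.573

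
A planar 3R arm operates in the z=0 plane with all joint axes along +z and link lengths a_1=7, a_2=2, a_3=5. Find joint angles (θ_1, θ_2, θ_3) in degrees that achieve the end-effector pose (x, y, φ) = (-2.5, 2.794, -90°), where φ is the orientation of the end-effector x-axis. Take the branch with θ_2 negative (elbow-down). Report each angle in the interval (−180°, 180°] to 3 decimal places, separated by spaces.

120.002 -60.008 -149.993

wrist centre = target − a_3·(cos φ, sin φ) = (-2.5000, 7.7940)
cos θ_2 = (66.9964−7²−2²)/(2·7·2) = 0.4999; θ_2 = -60.0084° (elbow-down)
β = atan2(7.7940,-2.5000) = 107.7841°; ψ = atan2(-1.7322,7.9997) = -12.2177°
θ_1 = β − ψ = 120.0019°
θ_3 = φ − θ_1 − θ_2 = -149.9935° (wrapped to (-180°,180°])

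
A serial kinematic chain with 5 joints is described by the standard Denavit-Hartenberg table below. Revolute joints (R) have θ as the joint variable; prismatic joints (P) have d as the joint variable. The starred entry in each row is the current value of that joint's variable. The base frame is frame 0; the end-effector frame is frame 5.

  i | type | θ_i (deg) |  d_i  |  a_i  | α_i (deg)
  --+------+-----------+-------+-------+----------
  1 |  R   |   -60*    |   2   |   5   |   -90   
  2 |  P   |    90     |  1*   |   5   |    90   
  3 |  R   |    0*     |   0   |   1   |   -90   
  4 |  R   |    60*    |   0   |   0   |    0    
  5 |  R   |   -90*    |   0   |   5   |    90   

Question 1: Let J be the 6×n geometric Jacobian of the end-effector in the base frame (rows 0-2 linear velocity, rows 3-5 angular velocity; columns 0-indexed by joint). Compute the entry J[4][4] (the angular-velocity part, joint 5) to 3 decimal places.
axis z_4 = (0.8660,0.5000,0.0000); lever o_n−o_4 = (1.2500,-2.1651,-4.3301)
cross product → J_v[:, 4] = (-2.1651,3.7500,-2.5000)
J_ω[:, 4] = z_4
entry J[4][4] = 0.5000

0.500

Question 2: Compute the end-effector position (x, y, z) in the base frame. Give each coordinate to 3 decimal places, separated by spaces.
4.616 -5.995 -8.330

after link 1: o_1 = (2.5000, -4.3301, 2.0000)
after link 2: o_2 = (3.3660, -3.8301, -3.0000)
after link 3: o_3 = (3.3660, -3.8301, -4.0000)
after link 4: o_4 = (3.3660, -3.8301, -4.0000)
after link 5: o_5 = (4.6160, -5.9952, -8.3301)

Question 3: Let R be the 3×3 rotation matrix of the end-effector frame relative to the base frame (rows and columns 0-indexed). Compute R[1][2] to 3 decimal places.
-0.750

End-effector z-axis (col 2 of R) = (0.4330,-0.7500,0.5000)
R[1][2] = -0.7500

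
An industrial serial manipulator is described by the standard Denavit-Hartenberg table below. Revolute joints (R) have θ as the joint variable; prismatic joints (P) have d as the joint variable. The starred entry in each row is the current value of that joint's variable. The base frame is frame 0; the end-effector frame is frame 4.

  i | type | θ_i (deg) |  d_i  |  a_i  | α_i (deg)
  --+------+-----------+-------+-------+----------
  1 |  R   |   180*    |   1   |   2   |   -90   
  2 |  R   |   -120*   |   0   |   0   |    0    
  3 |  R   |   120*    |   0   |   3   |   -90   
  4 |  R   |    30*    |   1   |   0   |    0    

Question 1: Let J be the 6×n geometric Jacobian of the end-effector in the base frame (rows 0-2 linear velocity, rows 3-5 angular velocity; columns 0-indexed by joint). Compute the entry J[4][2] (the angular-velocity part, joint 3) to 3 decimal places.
-1.000

axis z_2 = (-0.0000,-1.0000,0.0000); lever o_n−o_2 = (-3.0000,0.0000,-1.0000)
cross product → J_v[:, 2] = (1.0000,-0.0000,-3.0000)
J_ω[:, 2] = z_2
entry J[4][2] = -1.0000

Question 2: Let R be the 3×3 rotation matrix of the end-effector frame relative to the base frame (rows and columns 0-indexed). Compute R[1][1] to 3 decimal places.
End-effector y-axis (col 1 of R) = (0.5000,0.8660,-0.0000)
R[1][1] = 0.8660

0.866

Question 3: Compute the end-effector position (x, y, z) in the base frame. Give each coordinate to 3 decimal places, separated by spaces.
-5.000 0.000 -0.000

after link 1: o_1 = (-2.0000, 0.0000, 1.0000)
after link 2: o_2 = (-2.0000, 0.0000, 1.0000)
after link 3: o_3 = (-5.0000, 0.0000, 1.0000)
after link 4: o_4 = (-5.0000, 0.0000, -0.0000)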